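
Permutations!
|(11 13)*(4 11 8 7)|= 5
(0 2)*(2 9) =(0 9 2) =[9, 1, 0, 3, 4, 5, 6, 7, 8, 2]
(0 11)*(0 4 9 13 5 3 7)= [11, 1, 2, 7, 9, 3, 6, 0, 8, 13, 10, 4, 12, 5]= (0 11 4 9 13 5 3 7)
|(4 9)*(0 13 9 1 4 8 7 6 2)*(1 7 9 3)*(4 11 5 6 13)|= |(0 4 7 13 3 1 11 5 6 2)(8 9)|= 10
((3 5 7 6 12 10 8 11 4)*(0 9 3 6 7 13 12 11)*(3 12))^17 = (0 12 8 9 10)(3 13 5)(4 11 6)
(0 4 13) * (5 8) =(0 4 13)(5 8) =[4, 1, 2, 3, 13, 8, 6, 7, 5, 9, 10, 11, 12, 0]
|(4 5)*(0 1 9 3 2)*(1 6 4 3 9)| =6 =|(9)(0 6 4 5 3 2)|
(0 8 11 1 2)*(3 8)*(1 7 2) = [3, 1, 0, 8, 4, 5, 6, 2, 11, 9, 10, 7] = (0 3 8 11 7 2)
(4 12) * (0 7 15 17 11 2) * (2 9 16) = (0 7 15 17 11 9 16 2)(4 12) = [7, 1, 0, 3, 12, 5, 6, 15, 8, 16, 10, 9, 4, 13, 14, 17, 2, 11]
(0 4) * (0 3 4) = (3 4) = [0, 1, 2, 4, 3]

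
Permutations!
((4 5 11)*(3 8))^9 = ((3 8)(4 5 11))^9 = (11)(3 8)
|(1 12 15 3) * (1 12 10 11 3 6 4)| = 8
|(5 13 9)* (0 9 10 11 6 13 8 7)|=20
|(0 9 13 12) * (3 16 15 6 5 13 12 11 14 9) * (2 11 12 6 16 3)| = 18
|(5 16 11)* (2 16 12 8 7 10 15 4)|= |(2 16 11 5 12 8 7 10 15 4)|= 10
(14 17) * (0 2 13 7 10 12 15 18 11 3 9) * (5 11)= (0 2 13 7 10 12 15 18 5 11 3 9)(14 17)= [2, 1, 13, 9, 4, 11, 6, 10, 8, 0, 12, 3, 15, 7, 17, 18, 16, 14, 5]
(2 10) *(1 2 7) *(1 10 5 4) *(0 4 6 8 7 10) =(10)(0 4 1 2 5 6 8 7) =[4, 2, 5, 3, 1, 6, 8, 0, 7, 9, 10]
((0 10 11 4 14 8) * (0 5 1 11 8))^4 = ((0 10 8 5 1 11 4 14))^4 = (0 1)(4 8)(5 14)(10 11)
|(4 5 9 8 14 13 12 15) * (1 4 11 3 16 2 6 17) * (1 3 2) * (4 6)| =|(1 6 17 3 16)(2 4 5 9 8 14 13 12 15 11)| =10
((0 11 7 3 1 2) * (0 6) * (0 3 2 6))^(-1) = ((0 11 7 2)(1 6 3))^(-1) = (0 2 7 11)(1 3 6)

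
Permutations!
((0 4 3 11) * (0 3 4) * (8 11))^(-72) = ((3 8 11))^(-72) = (11)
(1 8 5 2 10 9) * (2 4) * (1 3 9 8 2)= (1 2 10 8 5 4)(3 9)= [0, 2, 10, 9, 1, 4, 6, 7, 5, 3, 8]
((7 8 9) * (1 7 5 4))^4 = ((1 7 8 9 5 4))^4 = (1 5 8)(4 9 7)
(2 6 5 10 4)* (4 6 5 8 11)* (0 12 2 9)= (0 12 2 5 10 6 8 11 4 9)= [12, 1, 5, 3, 9, 10, 8, 7, 11, 0, 6, 4, 2]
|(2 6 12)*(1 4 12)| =|(1 4 12 2 6)| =5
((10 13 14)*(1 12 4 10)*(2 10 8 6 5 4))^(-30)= ((1 12 2 10 13 14)(4 8 6 5))^(-30)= (14)(4 6)(5 8)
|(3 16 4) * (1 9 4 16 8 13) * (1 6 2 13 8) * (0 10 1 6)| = 9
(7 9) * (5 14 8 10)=[0, 1, 2, 3, 4, 14, 6, 9, 10, 7, 5, 11, 12, 13, 8]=(5 14 8 10)(7 9)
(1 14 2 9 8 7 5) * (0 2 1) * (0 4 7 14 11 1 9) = (0 2)(1 11)(4 7 5)(8 14 9) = [2, 11, 0, 3, 7, 4, 6, 5, 14, 8, 10, 1, 12, 13, 9]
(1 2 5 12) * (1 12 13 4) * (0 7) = (0 7)(1 2 5 13 4) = [7, 2, 5, 3, 1, 13, 6, 0, 8, 9, 10, 11, 12, 4]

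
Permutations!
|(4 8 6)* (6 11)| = 4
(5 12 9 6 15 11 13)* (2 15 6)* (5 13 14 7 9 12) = (2 15 11 14 7 9) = [0, 1, 15, 3, 4, 5, 6, 9, 8, 2, 10, 14, 12, 13, 7, 11]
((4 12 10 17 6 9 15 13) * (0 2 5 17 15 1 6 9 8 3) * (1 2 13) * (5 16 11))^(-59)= (0 13 4 12 10 15 1 6 8 3)(2 16 11 5 17 9)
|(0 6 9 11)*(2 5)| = |(0 6 9 11)(2 5)| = 4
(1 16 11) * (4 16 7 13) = (1 7 13 4 16 11) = [0, 7, 2, 3, 16, 5, 6, 13, 8, 9, 10, 1, 12, 4, 14, 15, 11]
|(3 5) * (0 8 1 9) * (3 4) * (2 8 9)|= 6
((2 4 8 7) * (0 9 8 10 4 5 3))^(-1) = (0 3 5 2 7 8 9)(4 10)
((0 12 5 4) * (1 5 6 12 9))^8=((0 9 1 5 4)(6 12))^8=(12)(0 5 9 4 1)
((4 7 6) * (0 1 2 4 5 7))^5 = (0 1 2 4)(5 6 7)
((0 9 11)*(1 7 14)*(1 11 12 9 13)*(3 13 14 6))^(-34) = (0 11 14)(1 7 6 3 13)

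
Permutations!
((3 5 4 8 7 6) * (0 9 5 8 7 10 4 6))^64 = (0 9 5 6 3 8 10 4 7)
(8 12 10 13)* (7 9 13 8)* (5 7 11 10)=(5 7 9 13 11 10 8 12)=[0, 1, 2, 3, 4, 7, 6, 9, 12, 13, 8, 10, 5, 11]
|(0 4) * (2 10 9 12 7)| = |(0 4)(2 10 9 12 7)| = 10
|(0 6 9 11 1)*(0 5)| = 6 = |(0 6 9 11 1 5)|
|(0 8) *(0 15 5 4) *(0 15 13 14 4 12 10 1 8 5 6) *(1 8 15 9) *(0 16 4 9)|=13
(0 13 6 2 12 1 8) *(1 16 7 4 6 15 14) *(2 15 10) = [13, 8, 12, 3, 6, 5, 15, 4, 0, 9, 2, 11, 16, 10, 1, 14, 7] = (0 13 10 2 12 16 7 4 6 15 14 1 8)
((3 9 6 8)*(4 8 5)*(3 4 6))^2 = (9)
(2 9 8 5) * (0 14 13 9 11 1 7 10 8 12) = [14, 7, 11, 3, 4, 2, 6, 10, 5, 12, 8, 1, 0, 9, 13] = (0 14 13 9 12)(1 7 10 8 5 2 11)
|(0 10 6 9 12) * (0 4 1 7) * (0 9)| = |(0 10 6)(1 7 9 12 4)| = 15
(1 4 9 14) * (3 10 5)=[0, 4, 2, 10, 9, 3, 6, 7, 8, 14, 5, 11, 12, 13, 1]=(1 4 9 14)(3 10 5)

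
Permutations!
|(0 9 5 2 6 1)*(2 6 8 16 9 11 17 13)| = |(0 11 17 13 2 8 16 9 5 6 1)| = 11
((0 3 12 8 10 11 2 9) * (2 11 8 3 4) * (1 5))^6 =(12)(0 2)(4 9)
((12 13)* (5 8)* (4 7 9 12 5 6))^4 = (4 13)(5 7)(6 12)(8 9)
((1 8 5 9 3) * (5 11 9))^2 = ((1 8 11 9 3))^2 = (1 11 3 8 9)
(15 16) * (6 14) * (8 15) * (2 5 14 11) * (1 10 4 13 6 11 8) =(1 10 4 13 6 8 15 16)(2 5 14 11) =[0, 10, 5, 3, 13, 14, 8, 7, 15, 9, 4, 2, 12, 6, 11, 16, 1]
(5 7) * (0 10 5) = (0 10 5 7) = [10, 1, 2, 3, 4, 7, 6, 0, 8, 9, 5]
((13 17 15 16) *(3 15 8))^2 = (3 16 17)(8 15 13)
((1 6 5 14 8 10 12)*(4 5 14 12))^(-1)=((1 6 14 8 10 4 5 12))^(-1)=(1 12 5 4 10 8 14 6)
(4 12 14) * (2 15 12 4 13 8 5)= (2 15 12 14 13 8 5)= [0, 1, 15, 3, 4, 2, 6, 7, 5, 9, 10, 11, 14, 8, 13, 12]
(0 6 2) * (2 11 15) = (0 6 11 15 2) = [6, 1, 0, 3, 4, 5, 11, 7, 8, 9, 10, 15, 12, 13, 14, 2]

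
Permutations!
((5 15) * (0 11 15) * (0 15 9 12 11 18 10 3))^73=(0 18 10 3)(5 15)(9 12 11)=((0 18 10 3)(5 15)(9 12 11))^73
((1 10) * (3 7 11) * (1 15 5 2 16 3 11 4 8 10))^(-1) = ((2 16 3 7 4 8 10 15 5))^(-1) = (2 5 15 10 8 4 7 3 16)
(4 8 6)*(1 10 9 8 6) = (1 10 9 8)(4 6) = [0, 10, 2, 3, 6, 5, 4, 7, 1, 8, 9]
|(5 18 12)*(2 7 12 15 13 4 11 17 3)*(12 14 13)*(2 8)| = 36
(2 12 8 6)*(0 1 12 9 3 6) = (0 1 12 8)(2 9 3 6) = [1, 12, 9, 6, 4, 5, 2, 7, 0, 3, 10, 11, 8]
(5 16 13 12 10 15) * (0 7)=(0 7)(5 16 13 12 10 15)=[7, 1, 2, 3, 4, 16, 6, 0, 8, 9, 15, 11, 10, 12, 14, 5, 13]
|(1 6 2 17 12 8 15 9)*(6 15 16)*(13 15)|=12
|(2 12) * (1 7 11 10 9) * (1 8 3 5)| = |(1 7 11 10 9 8 3 5)(2 12)| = 8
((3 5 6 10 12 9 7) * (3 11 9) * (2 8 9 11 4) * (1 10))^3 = (1 3)(2 7 8 4 9)(5 10)(6 12)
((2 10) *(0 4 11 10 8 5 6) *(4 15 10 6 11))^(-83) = ((0 15 10 2 8 5 11 6))^(-83) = (0 5 10 6 8 15 11 2)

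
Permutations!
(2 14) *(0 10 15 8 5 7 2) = (0 10 15 8 5 7 2 14) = [10, 1, 14, 3, 4, 7, 6, 2, 5, 9, 15, 11, 12, 13, 0, 8]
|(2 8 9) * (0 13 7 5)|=12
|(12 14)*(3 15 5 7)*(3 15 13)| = |(3 13)(5 7 15)(12 14)| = 6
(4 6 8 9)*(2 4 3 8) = (2 4 6)(3 8 9) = [0, 1, 4, 8, 6, 5, 2, 7, 9, 3]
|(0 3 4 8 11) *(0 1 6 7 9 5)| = |(0 3 4 8 11 1 6 7 9 5)| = 10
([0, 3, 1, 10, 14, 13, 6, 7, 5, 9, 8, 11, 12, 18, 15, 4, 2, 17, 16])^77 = [0, 13, 5, 18, 15, 1, 6, 7, 2, 9, 16, 11, 12, 3, 4, 14, 8, 17, 10]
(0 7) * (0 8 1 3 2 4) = (0 7 8 1 3 2 4) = [7, 3, 4, 2, 0, 5, 6, 8, 1]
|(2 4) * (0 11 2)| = |(0 11 2 4)| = 4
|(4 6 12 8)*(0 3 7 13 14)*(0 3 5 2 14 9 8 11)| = |(0 5 2 14 3 7 13 9 8 4 6 12 11)| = 13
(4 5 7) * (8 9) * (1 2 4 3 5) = (1 2 4)(3 5 7)(8 9) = [0, 2, 4, 5, 1, 7, 6, 3, 9, 8]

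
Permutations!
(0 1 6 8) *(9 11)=(0 1 6 8)(9 11)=[1, 6, 2, 3, 4, 5, 8, 7, 0, 11, 10, 9]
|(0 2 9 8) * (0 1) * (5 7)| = 10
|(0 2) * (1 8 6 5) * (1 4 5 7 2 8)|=10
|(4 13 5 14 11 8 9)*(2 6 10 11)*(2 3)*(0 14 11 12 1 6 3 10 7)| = 42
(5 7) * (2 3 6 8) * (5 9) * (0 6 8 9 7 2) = (0 6 9 5 2 3 8) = [6, 1, 3, 8, 4, 2, 9, 7, 0, 5]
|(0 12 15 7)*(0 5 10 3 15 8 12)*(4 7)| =6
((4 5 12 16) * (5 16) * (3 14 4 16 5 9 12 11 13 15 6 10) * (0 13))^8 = (16)(0 5 14 10 15)(3 6 13 11 4)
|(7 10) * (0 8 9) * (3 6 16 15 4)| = 30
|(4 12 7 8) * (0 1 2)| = 12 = |(0 1 2)(4 12 7 8)|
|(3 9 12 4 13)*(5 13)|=6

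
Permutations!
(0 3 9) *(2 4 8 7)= (0 3 9)(2 4 8 7)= [3, 1, 4, 9, 8, 5, 6, 2, 7, 0]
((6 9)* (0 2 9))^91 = (0 6 9 2)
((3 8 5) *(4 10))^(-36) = (10)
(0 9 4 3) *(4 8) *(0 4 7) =(0 9 8 7)(3 4) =[9, 1, 2, 4, 3, 5, 6, 0, 7, 8]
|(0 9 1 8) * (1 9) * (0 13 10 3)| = 6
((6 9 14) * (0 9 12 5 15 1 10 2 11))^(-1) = ((0 9 14 6 12 5 15 1 10 2 11))^(-1) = (0 11 2 10 1 15 5 12 6 14 9)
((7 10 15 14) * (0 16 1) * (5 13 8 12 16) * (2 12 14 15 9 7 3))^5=((0 5 13 8 14 3 2 12 16 1)(7 10 9))^5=(0 3)(1 14)(2 5)(7 9 10)(8 16)(12 13)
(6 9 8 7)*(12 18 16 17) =[0, 1, 2, 3, 4, 5, 9, 6, 7, 8, 10, 11, 18, 13, 14, 15, 17, 12, 16] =(6 9 8 7)(12 18 16 17)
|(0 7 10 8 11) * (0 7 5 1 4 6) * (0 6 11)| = |(0 5 1 4 11 7 10 8)| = 8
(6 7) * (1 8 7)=(1 8 7 6)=[0, 8, 2, 3, 4, 5, 1, 6, 7]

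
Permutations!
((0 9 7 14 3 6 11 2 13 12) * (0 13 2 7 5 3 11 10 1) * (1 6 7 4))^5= (0 14 9 11 5 4 3 1 7)(6 10)(12 13)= ((0 9 5 3 7 14 11 4 1)(6 10)(12 13))^5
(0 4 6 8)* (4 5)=(0 5 4 6 8)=[5, 1, 2, 3, 6, 4, 8, 7, 0]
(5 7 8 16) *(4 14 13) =(4 14 13)(5 7 8 16) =[0, 1, 2, 3, 14, 7, 6, 8, 16, 9, 10, 11, 12, 4, 13, 15, 5]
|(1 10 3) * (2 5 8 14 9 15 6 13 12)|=9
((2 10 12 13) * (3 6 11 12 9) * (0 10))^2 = (0 9 6 12 2 10 3 11 13)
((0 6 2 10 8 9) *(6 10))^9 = (0 10 8 9)(2 6)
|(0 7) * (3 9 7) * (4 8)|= |(0 3 9 7)(4 8)|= 4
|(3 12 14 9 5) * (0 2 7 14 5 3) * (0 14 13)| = 20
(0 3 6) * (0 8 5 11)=(0 3 6 8 5 11)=[3, 1, 2, 6, 4, 11, 8, 7, 5, 9, 10, 0]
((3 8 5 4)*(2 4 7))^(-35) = (2 4 3 8 5 7)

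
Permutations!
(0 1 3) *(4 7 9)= [1, 3, 2, 0, 7, 5, 6, 9, 8, 4]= (0 1 3)(4 7 9)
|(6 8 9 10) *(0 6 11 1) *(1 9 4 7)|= 6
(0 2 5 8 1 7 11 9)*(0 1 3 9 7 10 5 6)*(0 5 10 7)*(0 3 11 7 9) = (0 2 6 5 8 11 3)(1 9) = [2, 9, 6, 0, 4, 8, 5, 7, 11, 1, 10, 3]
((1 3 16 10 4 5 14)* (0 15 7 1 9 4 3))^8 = (3 10 16) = ((0 15 7 1)(3 16 10)(4 5 14 9))^8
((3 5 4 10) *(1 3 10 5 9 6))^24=((10)(1 3 9 6)(4 5))^24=(10)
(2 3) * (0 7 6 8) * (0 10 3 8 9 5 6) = (0 7)(2 8 10 3)(5 6 9) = [7, 1, 8, 2, 4, 6, 9, 0, 10, 5, 3]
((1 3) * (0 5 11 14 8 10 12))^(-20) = ((0 5 11 14 8 10 12)(1 3))^(-20) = (0 5 11 14 8 10 12)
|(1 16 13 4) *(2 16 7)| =|(1 7 2 16 13 4)| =6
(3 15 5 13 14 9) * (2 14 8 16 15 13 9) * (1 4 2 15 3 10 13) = [0, 4, 14, 1, 2, 9, 6, 7, 16, 10, 13, 11, 12, 8, 15, 5, 3] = (1 4 2 14 15 5 9 10 13 8 16 3)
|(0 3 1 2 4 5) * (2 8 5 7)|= 15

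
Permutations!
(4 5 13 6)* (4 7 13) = (4 5)(6 7 13) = [0, 1, 2, 3, 5, 4, 7, 13, 8, 9, 10, 11, 12, 6]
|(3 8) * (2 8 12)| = 4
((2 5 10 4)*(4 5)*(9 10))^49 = (2 4)(5 9 10) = ((2 4)(5 9 10))^49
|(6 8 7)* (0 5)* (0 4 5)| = 6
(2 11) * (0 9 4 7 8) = [9, 1, 11, 3, 7, 5, 6, 8, 0, 4, 10, 2] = (0 9 4 7 8)(2 11)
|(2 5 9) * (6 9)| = |(2 5 6 9)| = 4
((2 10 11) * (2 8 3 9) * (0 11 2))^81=((0 11 8 3 9)(2 10))^81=(0 11 8 3 9)(2 10)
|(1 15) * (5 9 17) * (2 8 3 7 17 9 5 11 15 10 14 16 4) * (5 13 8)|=|(1 10 14 16 4 2 5 13 8 3 7 17 11 15)|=14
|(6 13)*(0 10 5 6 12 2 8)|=|(0 10 5 6 13 12 2 8)|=8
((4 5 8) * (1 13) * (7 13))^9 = ((1 7 13)(4 5 8))^9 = (13)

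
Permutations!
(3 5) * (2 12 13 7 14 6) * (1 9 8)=(1 9 8)(2 12 13 7 14 6)(3 5)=[0, 9, 12, 5, 4, 3, 2, 14, 1, 8, 10, 11, 13, 7, 6]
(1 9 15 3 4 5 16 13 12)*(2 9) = (1 2 9 15 3 4 5 16 13 12) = [0, 2, 9, 4, 5, 16, 6, 7, 8, 15, 10, 11, 1, 12, 14, 3, 13]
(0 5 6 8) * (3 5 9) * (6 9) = (0 6 8)(3 5 9) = [6, 1, 2, 5, 4, 9, 8, 7, 0, 3]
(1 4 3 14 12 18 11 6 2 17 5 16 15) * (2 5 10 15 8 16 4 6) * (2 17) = (1 6 5 4 3 14 12 18 11 17 10 15)(8 16) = [0, 6, 2, 14, 3, 4, 5, 7, 16, 9, 15, 17, 18, 13, 12, 1, 8, 10, 11]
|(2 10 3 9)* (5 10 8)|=|(2 8 5 10 3 9)|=6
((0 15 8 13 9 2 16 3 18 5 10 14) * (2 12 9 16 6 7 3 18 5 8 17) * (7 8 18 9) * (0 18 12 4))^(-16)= (0 6 9 17 13)(2 16 15 8 4)(3 12 14 5 7 18 10)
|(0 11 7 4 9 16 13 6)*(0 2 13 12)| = |(0 11 7 4 9 16 12)(2 13 6)| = 21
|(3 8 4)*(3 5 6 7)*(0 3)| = |(0 3 8 4 5 6 7)| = 7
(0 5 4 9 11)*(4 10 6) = [5, 1, 2, 3, 9, 10, 4, 7, 8, 11, 6, 0] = (0 5 10 6 4 9 11)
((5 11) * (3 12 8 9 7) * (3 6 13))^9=(3 8 7 13 12 9 6)(5 11)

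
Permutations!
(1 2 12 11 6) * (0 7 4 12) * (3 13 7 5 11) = [5, 2, 0, 13, 12, 11, 1, 4, 8, 9, 10, 6, 3, 7] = (0 5 11 6 1 2)(3 13 7 4 12)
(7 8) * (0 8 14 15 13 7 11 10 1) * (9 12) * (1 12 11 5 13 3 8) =(0 1)(3 8 5 13 7 14 15)(9 11 10 12) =[1, 0, 2, 8, 4, 13, 6, 14, 5, 11, 12, 10, 9, 7, 15, 3]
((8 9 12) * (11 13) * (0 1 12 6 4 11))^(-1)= (0 13 11 4 6 9 8 12 1)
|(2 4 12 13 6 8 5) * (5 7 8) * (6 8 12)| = |(2 4 6 5)(7 12 13 8)| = 4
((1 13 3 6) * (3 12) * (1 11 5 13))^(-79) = ((3 6 11 5 13 12))^(-79) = (3 12 13 5 11 6)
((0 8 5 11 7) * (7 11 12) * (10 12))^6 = (12)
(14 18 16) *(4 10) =[0, 1, 2, 3, 10, 5, 6, 7, 8, 9, 4, 11, 12, 13, 18, 15, 14, 17, 16] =(4 10)(14 18 16)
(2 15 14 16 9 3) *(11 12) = (2 15 14 16 9 3)(11 12) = [0, 1, 15, 2, 4, 5, 6, 7, 8, 3, 10, 12, 11, 13, 16, 14, 9]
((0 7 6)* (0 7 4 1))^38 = ((0 4 1)(6 7))^38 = (7)(0 1 4)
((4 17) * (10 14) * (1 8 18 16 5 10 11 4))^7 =(1 11 5 8 4 10 18 17 14 16)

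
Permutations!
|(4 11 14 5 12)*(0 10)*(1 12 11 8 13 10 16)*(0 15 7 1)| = 24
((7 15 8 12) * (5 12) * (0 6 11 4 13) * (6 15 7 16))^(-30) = (16)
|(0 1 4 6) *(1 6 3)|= 6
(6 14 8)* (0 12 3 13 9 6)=[12, 1, 2, 13, 4, 5, 14, 7, 0, 6, 10, 11, 3, 9, 8]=(0 12 3 13 9 6 14 8)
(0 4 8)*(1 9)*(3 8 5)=(0 4 5 3 8)(1 9)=[4, 9, 2, 8, 5, 3, 6, 7, 0, 1]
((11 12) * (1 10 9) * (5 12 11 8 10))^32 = ((1 5 12 8 10 9))^32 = (1 12 10)(5 8 9)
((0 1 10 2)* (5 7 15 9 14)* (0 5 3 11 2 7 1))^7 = (1 11 9 10 2 14 7 5 3 15)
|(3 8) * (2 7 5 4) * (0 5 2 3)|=|(0 5 4 3 8)(2 7)|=10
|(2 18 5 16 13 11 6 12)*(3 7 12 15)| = |(2 18 5 16 13 11 6 15 3 7 12)| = 11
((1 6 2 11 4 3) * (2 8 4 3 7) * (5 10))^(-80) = (11)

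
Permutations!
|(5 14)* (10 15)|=|(5 14)(10 15)|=2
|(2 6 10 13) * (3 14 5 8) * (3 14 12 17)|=|(2 6 10 13)(3 12 17)(5 8 14)|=12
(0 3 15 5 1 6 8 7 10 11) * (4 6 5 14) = [3, 5, 2, 15, 6, 1, 8, 10, 7, 9, 11, 0, 12, 13, 4, 14] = (0 3 15 14 4 6 8 7 10 11)(1 5)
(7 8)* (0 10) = (0 10)(7 8) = [10, 1, 2, 3, 4, 5, 6, 8, 7, 9, 0]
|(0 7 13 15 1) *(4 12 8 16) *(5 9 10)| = |(0 7 13 15 1)(4 12 8 16)(5 9 10)| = 60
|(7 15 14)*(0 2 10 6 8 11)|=6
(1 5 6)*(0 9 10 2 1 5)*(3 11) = [9, 0, 1, 11, 4, 6, 5, 7, 8, 10, 2, 3] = (0 9 10 2 1)(3 11)(5 6)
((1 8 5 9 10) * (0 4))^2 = (1 5 10 8 9)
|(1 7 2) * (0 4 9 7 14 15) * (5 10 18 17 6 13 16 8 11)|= 72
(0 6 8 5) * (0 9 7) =(0 6 8 5 9 7) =[6, 1, 2, 3, 4, 9, 8, 0, 5, 7]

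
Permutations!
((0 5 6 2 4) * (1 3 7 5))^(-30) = ((0 1 3 7 5 6 2 4))^(-30) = (0 3 5 2)(1 7 6 4)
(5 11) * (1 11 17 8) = [0, 11, 2, 3, 4, 17, 6, 7, 1, 9, 10, 5, 12, 13, 14, 15, 16, 8] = (1 11 5 17 8)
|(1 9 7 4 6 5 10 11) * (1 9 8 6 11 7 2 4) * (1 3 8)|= 12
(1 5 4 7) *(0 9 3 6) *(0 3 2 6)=[9, 5, 6, 0, 7, 4, 3, 1, 8, 2]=(0 9 2 6 3)(1 5 4 7)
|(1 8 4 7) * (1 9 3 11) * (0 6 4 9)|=|(0 6 4 7)(1 8 9 3 11)|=20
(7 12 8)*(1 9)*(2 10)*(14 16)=(1 9)(2 10)(7 12 8)(14 16)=[0, 9, 10, 3, 4, 5, 6, 12, 7, 1, 2, 11, 8, 13, 16, 15, 14]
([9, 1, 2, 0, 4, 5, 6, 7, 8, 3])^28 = [9, 1, 2, 0, 4, 5, 6, 7, 8, 3]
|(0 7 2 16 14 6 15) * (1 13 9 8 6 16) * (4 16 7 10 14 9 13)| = |(0 10 14 7 2 1 4 16 9 8 6 15)| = 12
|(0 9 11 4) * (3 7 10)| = 12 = |(0 9 11 4)(3 7 10)|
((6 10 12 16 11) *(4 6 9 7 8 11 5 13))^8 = (4 6 10 12 16 5 13)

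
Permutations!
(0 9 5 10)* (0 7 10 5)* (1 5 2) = [9, 5, 1, 3, 4, 2, 6, 10, 8, 0, 7] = (0 9)(1 5 2)(7 10)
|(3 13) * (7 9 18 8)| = 4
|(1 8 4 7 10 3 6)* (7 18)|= |(1 8 4 18 7 10 3 6)|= 8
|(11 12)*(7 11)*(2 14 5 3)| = 12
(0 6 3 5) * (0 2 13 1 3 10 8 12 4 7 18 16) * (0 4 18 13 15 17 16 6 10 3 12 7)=(0 10 8 7 13 1 12 18 6 3 5 2 15 17 16 4)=[10, 12, 15, 5, 0, 2, 3, 13, 7, 9, 8, 11, 18, 1, 14, 17, 4, 16, 6]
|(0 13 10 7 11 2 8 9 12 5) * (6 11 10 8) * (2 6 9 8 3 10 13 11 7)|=11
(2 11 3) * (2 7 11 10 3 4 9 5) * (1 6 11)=(1 6 11 4 9 5 2 10 3 7)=[0, 6, 10, 7, 9, 2, 11, 1, 8, 5, 3, 4]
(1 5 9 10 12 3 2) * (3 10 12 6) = (1 5 9 12 10 6 3 2) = [0, 5, 1, 2, 4, 9, 3, 7, 8, 12, 6, 11, 10]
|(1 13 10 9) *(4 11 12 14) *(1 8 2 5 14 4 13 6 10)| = |(1 6 10 9 8 2 5 14 13)(4 11 12)| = 9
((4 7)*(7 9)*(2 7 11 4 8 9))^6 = (11)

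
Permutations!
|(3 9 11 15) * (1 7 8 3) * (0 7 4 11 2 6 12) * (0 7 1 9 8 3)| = 12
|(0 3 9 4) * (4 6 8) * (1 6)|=7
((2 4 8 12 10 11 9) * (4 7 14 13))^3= (2 13 12 9 14 8 11 7 4 10)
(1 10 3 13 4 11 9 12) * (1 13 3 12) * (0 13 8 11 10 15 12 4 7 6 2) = (0 13 7 6 2)(1 15 12 8 11 9)(4 10) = [13, 15, 0, 3, 10, 5, 2, 6, 11, 1, 4, 9, 8, 7, 14, 12]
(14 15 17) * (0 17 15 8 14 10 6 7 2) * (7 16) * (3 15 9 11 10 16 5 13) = [17, 1, 0, 15, 4, 13, 5, 2, 14, 11, 6, 10, 12, 3, 8, 9, 7, 16] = (0 17 16 7 2)(3 15 9 11 10 6 5 13)(8 14)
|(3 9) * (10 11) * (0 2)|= 2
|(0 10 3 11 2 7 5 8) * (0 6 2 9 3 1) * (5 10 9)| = |(0 9 3 11 5 8 6 2 7 10 1)| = 11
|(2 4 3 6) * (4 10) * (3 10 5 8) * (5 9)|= |(2 9 5 8 3 6)(4 10)|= 6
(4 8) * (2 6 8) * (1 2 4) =(1 2 6 8) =[0, 2, 6, 3, 4, 5, 8, 7, 1]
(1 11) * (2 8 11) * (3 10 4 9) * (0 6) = (0 6)(1 2 8 11)(3 10 4 9) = [6, 2, 8, 10, 9, 5, 0, 7, 11, 3, 4, 1]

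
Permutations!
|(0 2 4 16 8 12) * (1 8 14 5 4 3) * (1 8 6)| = 20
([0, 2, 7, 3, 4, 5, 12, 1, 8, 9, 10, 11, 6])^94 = [0, 2, 7, 3, 4, 5, 6, 1, 8, 9, 10, 11, 12]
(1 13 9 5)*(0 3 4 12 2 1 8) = (0 3 4 12 2 1 13 9 5 8) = [3, 13, 1, 4, 12, 8, 6, 7, 0, 5, 10, 11, 2, 9]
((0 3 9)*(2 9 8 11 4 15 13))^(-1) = ((0 3 8 11 4 15 13 2 9))^(-1) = (0 9 2 13 15 4 11 8 3)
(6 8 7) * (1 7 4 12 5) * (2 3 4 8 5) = (1 7 6 5)(2 3 4 12) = [0, 7, 3, 4, 12, 1, 5, 6, 8, 9, 10, 11, 2]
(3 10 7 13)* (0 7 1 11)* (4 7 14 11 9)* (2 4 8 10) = (0 14 11)(1 9 8 10)(2 4 7 13 3) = [14, 9, 4, 2, 7, 5, 6, 13, 10, 8, 1, 0, 12, 3, 11]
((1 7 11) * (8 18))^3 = (8 18)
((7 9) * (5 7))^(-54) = (9)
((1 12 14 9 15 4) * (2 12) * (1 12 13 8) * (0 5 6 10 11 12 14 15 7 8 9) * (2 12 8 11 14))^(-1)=((0 5 6 10 14)(1 12 15 4 2 13 9 7 11 8))^(-1)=(0 14 10 6 5)(1 8 11 7 9 13 2 4 15 12)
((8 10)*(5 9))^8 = (10)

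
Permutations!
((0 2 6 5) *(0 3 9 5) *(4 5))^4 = ((0 2 6)(3 9 4 5))^4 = (9)(0 2 6)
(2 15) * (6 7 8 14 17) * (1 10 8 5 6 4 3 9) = (1 10 8 14 17 4 3 9)(2 15)(5 6 7) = [0, 10, 15, 9, 3, 6, 7, 5, 14, 1, 8, 11, 12, 13, 17, 2, 16, 4]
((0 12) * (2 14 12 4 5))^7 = (0 4 5 2 14 12)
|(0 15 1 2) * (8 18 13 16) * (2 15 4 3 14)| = |(0 4 3 14 2)(1 15)(8 18 13 16)| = 20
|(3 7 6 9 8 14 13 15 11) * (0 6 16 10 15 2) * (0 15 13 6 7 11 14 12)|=|(0 7 16 10 13 2 15 14 6 9 8 12)(3 11)|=12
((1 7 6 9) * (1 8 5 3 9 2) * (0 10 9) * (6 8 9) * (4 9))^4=(0 1 3 2 5 6 8 10 7)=((0 10 6 2 1 7 8 5 3)(4 9))^4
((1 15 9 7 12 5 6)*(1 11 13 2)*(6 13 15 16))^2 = ((1 16 6 11 15 9 7 12 5 13 2))^2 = (1 6 15 7 5 2 16 11 9 12 13)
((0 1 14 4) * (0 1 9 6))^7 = ((0 9 6)(1 14 4))^7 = (0 9 6)(1 14 4)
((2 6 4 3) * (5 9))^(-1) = (2 3 4 6)(5 9)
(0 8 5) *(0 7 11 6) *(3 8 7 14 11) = [7, 1, 2, 8, 4, 14, 0, 3, 5, 9, 10, 6, 12, 13, 11] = (0 7 3 8 5 14 11 6)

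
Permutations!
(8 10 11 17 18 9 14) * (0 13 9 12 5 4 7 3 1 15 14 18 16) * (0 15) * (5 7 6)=(0 13 9 18 12 7 3 1)(4 6 5)(8 10 11 17 16 15 14)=[13, 0, 2, 1, 6, 4, 5, 3, 10, 18, 11, 17, 7, 9, 8, 14, 15, 16, 12]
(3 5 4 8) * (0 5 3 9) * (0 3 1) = (0 5 4 8 9 3 1) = [5, 0, 2, 1, 8, 4, 6, 7, 9, 3]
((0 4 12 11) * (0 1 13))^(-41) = (0 4 12 11 1 13)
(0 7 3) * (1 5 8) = (0 7 3)(1 5 8) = [7, 5, 2, 0, 4, 8, 6, 3, 1]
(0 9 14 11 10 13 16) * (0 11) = (0 9 14)(10 13 16 11) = [9, 1, 2, 3, 4, 5, 6, 7, 8, 14, 13, 10, 12, 16, 0, 15, 11]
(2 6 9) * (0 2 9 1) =(9)(0 2 6 1) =[2, 0, 6, 3, 4, 5, 1, 7, 8, 9]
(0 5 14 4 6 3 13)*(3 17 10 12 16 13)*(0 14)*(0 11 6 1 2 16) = (0 5 11 6 17 10 12)(1 2 16 13 14 4) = [5, 2, 16, 3, 1, 11, 17, 7, 8, 9, 12, 6, 0, 14, 4, 15, 13, 10]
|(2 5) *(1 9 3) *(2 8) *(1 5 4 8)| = 12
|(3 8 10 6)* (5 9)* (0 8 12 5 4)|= 9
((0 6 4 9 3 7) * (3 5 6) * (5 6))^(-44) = ((0 3 7)(4 9 6))^(-44) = (0 3 7)(4 9 6)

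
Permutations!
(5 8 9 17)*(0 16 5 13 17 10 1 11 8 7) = (0 16 5 7)(1 11 8 9 10)(13 17) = [16, 11, 2, 3, 4, 7, 6, 0, 9, 10, 1, 8, 12, 17, 14, 15, 5, 13]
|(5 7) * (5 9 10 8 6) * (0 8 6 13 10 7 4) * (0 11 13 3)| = 6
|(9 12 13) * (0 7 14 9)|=|(0 7 14 9 12 13)|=6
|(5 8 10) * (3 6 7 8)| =|(3 6 7 8 10 5)| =6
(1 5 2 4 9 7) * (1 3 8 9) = (1 5 2 4)(3 8 9 7) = [0, 5, 4, 8, 1, 2, 6, 3, 9, 7]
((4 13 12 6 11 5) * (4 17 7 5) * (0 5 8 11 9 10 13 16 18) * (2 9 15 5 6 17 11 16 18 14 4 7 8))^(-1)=((0 6 15 5 11 7 2 9 10 13 12 17 8 16 14 4 18))^(-1)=(0 18 4 14 16 8 17 12 13 10 9 2 7 11 5 15 6)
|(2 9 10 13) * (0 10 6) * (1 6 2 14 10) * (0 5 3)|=30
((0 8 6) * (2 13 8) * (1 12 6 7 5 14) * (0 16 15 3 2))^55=(1 13 6 7 15 14 2 12 8 16 5 3)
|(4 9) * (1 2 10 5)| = |(1 2 10 5)(4 9)| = 4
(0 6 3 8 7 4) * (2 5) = (0 6 3 8 7 4)(2 5) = [6, 1, 5, 8, 0, 2, 3, 4, 7]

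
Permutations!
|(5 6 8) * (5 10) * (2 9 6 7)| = 7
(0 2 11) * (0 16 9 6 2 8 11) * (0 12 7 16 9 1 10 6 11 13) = (0 8 13)(1 10 6 2 12 7 16)(9 11) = [8, 10, 12, 3, 4, 5, 2, 16, 13, 11, 6, 9, 7, 0, 14, 15, 1]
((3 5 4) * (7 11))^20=(11)(3 4 5)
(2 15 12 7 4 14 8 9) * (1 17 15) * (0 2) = (0 2 1 17 15 12 7 4 14 8 9) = [2, 17, 1, 3, 14, 5, 6, 4, 9, 0, 10, 11, 7, 13, 8, 12, 16, 15]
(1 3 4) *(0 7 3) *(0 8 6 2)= (0 7 3 4 1 8 6 2)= [7, 8, 0, 4, 1, 5, 2, 3, 6]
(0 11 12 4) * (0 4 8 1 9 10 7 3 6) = (0 11 12 8 1 9 10 7 3 6) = [11, 9, 2, 6, 4, 5, 0, 3, 1, 10, 7, 12, 8]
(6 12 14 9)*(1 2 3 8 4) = (1 2 3 8 4)(6 12 14 9) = [0, 2, 3, 8, 1, 5, 12, 7, 4, 6, 10, 11, 14, 13, 9]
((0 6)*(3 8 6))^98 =((0 3 8 6))^98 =(0 8)(3 6)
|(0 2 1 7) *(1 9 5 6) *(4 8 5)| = 9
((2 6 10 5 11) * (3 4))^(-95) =(11)(3 4)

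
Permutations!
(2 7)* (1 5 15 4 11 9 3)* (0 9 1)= [9, 5, 7, 0, 11, 15, 6, 2, 8, 3, 10, 1, 12, 13, 14, 4]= (0 9 3)(1 5 15 4 11)(2 7)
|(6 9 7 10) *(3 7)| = |(3 7 10 6 9)| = 5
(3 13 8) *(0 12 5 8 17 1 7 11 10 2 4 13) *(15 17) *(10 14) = [12, 7, 4, 0, 13, 8, 6, 11, 3, 9, 2, 14, 5, 15, 10, 17, 16, 1] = (0 12 5 8 3)(1 7 11 14 10 2 4 13 15 17)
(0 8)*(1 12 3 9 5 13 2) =(0 8)(1 12 3 9 5 13 2) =[8, 12, 1, 9, 4, 13, 6, 7, 0, 5, 10, 11, 3, 2]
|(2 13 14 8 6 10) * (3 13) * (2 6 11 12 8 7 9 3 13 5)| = 42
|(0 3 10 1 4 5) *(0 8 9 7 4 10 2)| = |(0 3 2)(1 10)(4 5 8 9 7)| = 30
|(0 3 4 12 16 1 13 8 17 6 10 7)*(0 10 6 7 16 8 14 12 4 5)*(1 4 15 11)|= 12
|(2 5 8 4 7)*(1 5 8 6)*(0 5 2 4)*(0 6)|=4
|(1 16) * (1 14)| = |(1 16 14)| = 3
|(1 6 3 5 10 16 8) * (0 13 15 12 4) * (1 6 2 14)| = 30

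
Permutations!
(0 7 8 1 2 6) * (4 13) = (0 7 8 1 2 6)(4 13) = [7, 2, 6, 3, 13, 5, 0, 8, 1, 9, 10, 11, 12, 4]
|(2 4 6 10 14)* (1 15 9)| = |(1 15 9)(2 4 6 10 14)| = 15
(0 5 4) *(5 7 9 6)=(0 7 9 6 5 4)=[7, 1, 2, 3, 0, 4, 5, 9, 8, 6]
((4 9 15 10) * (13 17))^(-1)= (4 10 15 9)(13 17)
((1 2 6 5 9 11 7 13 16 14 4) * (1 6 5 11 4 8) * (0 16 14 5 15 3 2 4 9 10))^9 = ((0 16 5 10)(1 4 6 11 7 13 14 8)(2 15 3))^9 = (0 16 5 10)(1 4 6 11 7 13 14 8)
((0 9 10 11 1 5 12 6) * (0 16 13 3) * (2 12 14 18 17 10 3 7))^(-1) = ((0 9 3)(1 5 14 18 17 10 11)(2 12 6 16 13 7))^(-1) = (0 3 9)(1 11 10 17 18 14 5)(2 7 13 16 6 12)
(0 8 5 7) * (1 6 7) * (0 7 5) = (0 8)(1 6 5) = [8, 6, 2, 3, 4, 1, 5, 7, 0]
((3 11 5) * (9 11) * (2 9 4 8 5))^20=(2 11 9)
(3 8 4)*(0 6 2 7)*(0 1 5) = (0 6 2 7 1 5)(3 8 4) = [6, 5, 7, 8, 3, 0, 2, 1, 4]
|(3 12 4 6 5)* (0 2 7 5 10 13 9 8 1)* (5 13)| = |(0 2 7 13 9 8 1)(3 12 4 6 10 5)| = 42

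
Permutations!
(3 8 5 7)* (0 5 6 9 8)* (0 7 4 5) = [0, 1, 2, 7, 5, 4, 9, 3, 6, 8] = (3 7)(4 5)(6 9 8)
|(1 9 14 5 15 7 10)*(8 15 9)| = |(1 8 15 7 10)(5 9 14)| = 15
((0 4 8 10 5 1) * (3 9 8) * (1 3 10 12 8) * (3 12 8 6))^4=((0 4 10 5 12 6 3 9 1))^4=(0 12 1 5 9 10 3 4 6)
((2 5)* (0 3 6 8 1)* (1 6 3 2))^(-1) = (0 1 5 2)(6 8)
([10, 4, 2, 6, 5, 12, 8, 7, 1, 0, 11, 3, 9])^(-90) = (0 12 4 8 3 10 9 5 1 6 11)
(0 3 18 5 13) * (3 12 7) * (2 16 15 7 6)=(0 12 6 2 16 15 7 3 18 5 13)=[12, 1, 16, 18, 4, 13, 2, 3, 8, 9, 10, 11, 6, 0, 14, 7, 15, 17, 5]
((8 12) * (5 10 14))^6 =((5 10 14)(8 12))^6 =(14)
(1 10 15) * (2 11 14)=(1 10 15)(2 11 14)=[0, 10, 11, 3, 4, 5, 6, 7, 8, 9, 15, 14, 12, 13, 2, 1]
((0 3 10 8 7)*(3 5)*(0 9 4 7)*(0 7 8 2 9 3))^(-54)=((0 5)(2 9 4 8 7 3 10))^(-54)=(2 4 7 10 9 8 3)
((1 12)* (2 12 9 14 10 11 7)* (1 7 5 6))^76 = (1 6 5 11 10 14 9)(2 12 7)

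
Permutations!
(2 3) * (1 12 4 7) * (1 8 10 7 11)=[0, 12, 3, 2, 11, 5, 6, 8, 10, 9, 7, 1, 4]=(1 12 4 11)(2 3)(7 8 10)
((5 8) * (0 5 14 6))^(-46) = ((0 5 8 14 6))^(-46) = (0 6 14 8 5)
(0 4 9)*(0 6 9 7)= (0 4 7)(6 9)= [4, 1, 2, 3, 7, 5, 9, 0, 8, 6]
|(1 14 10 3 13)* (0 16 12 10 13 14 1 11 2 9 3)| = 12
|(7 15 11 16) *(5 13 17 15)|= 7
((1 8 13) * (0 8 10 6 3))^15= ((0 8 13 1 10 6 3))^15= (0 8 13 1 10 6 3)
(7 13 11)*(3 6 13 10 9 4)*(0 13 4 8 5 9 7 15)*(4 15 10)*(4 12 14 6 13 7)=[7, 1, 2, 13, 3, 9, 15, 12, 5, 8, 4, 10, 14, 11, 6, 0]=(0 7 12 14 6 15)(3 13 11 10 4)(5 9 8)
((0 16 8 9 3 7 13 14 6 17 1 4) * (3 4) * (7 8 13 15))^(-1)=(0 4 9 8 3 1 17 6 14 13 16)(7 15)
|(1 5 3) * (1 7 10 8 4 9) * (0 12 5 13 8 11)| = 35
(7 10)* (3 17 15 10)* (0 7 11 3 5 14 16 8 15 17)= [7, 1, 2, 0, 4, 14, 6, 5, 15, 9, 11, 3, 12, 13, 16, 10, 8, 17]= (17)(0 7 5 14 16 8 15 10 11 3)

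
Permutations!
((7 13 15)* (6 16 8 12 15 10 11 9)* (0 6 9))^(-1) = ((0 6 16 8 12 15 7 13 10 11))^(-1) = (0 11 10 13 7 15 12 8 16 6)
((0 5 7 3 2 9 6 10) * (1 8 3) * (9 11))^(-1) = (0 10 6 9 11 2 3 8 1 7 5)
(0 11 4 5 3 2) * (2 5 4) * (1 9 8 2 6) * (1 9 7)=(0 11 6 9 8 2)(1 7)(3 5)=[11, 7, 0, 5, 4, 3, 9, 1, 2, 8, 10, 6]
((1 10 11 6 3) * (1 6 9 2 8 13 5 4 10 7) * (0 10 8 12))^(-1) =(0 12 2 9 11 10)(1 7)(3 6)(4 5 13 8)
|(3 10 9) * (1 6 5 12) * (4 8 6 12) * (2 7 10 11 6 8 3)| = 20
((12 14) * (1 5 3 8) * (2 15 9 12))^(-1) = ((1 5 3 8)(2 15 9 12 14))^(-1) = (1 8 3 5)(2 14 12 9 15)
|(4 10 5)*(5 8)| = 4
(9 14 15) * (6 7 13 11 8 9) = (6 7 13 11 8 9 14 15) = [0, 1, 2, 3, 4, 5, 7, 13, 9, 14, 10, 8, 12, 11, 15, 6]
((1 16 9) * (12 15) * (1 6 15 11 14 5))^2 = (1 9 15 11 5 16 6 12 14)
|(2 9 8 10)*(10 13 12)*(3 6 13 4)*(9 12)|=|(2 12 10)(3 6 13 9 8 4)|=6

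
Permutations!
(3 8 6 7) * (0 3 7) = (0 3 8 6) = [3, 1, 2, 8, 4, 5, 0, 7, 6]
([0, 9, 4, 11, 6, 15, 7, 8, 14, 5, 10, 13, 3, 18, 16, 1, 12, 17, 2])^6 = [0, 5, 16, 6, 12, 1, 3, 11, 13, 15, 10, 7, 4, 8, 18, 9, 2, 17, 14]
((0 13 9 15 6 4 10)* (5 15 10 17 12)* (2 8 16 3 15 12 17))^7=((17)(0 13 9 10)(2 8 16 3 15 6 4)(5 12))^7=(17)(0 10 9 13)(5 12)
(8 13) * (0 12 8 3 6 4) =(0 12 8 13 3 6 4) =[12, 1, 2, 6, 0, 5, 4, 7, 13, 9, 10, 11, 8, 3]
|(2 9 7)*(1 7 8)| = 5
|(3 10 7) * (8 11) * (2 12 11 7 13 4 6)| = 10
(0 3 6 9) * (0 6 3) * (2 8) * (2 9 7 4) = (2 8 9 6 7 4) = [0, 1, 8, 3, 2, 5, 7, 4, 9, 6]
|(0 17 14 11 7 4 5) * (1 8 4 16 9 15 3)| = |(0 17 14 11 7 16 9 15 3 1 8 4 5)| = 13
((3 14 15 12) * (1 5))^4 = ((1 5)(3 14 15 12))^4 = (15)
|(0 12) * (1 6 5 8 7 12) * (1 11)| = |(0 11 1 6 5 8 7 12)| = 8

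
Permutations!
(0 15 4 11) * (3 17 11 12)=(0 15 4 12 3 17 11)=[15, 1, 2, 17, 12, 5, 6, 7, 8, 9, 10, 0, 3, 13, 14, 4, 16, 11]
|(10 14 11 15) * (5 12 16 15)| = 7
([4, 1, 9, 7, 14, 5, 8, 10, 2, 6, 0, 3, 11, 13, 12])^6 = [7, 1, 6, 12, 10, 5, 2, 11, 9, 8, 3, 14, 4, 13, 0]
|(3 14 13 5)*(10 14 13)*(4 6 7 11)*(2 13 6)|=|(2 13 5 3 6 7 11 4)(10 14)|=8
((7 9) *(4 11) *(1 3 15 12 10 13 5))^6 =(1 5 13 10 12 15 3)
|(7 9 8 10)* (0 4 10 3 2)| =8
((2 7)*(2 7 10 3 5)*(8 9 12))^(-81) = (12)(2 5 3 10)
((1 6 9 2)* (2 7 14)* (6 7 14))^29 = ((1 7 6 9 14 2))^29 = (1 2 14 9 6 7)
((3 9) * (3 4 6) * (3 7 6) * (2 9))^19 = (2 3 4 9)(6 7)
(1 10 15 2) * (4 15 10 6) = (1 6 4 15 2) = [0, 6, 1, 3, 15, 5, 4, 7, 8, 9, 10, 11, 12, 13, 14, 2]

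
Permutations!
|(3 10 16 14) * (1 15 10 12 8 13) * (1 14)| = 20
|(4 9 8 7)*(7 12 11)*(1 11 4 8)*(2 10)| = 14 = |(1 11 7 8 12 4 9)(2 10)|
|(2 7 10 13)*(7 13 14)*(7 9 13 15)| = 7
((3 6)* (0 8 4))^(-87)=((0 8 4)(3 6))^(-87)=(8)(3 6)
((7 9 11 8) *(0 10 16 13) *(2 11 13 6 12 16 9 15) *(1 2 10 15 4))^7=(0 10 13 15 9)(1 2 11 8 7 4)(6 12 16)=((0 15 10 9 13)(1 2 11 8 7 4)(6 12 16))^7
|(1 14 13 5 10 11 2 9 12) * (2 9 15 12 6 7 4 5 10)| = 13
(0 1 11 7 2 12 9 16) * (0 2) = (0 1 11 7)(2 12 9 16) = [1, 11, 12, 3, 4, 5, 6, 0, 8, 16, 10, 7, 9, 13, 14, 15, 2]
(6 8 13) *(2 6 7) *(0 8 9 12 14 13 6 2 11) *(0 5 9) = (0 8 6)(5 9 12 14 13 7 11) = [8, 1, 2, 3, 4, 9, 0, 11, 6, 12, 10, 5, 14, 7, 13]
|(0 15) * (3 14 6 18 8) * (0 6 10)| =8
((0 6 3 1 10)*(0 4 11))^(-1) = (0 11 4 10 1 3 6)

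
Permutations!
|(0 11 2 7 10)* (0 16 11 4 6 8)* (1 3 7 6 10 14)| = 8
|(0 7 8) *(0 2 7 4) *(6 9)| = 6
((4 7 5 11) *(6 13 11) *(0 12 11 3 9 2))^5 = ((0 12 11 4 7 5 6 13 3 9 2))^5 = (0 5 2 7 9 4 3 11 13 12 6)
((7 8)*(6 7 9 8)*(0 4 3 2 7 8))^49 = ((0 4 3 2 7 6 8 9))^49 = (0 4 3 2 7 6 8 9)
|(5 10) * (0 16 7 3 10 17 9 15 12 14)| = |(0 16 7 3 10 5 17 9 15 12 14)| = 11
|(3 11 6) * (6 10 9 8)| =6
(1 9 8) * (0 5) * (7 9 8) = [5, 8, 2, 3, 4, 0, 6, 9, 1, 7] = (0 5)(1 8)(7 9)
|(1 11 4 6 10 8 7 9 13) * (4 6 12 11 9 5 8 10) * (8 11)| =|(1 9 13)(4 12 8 7 5 11 6)| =21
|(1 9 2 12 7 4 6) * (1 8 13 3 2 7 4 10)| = |(1 9 7 10)(2 12 4 6 8 13 3)| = 28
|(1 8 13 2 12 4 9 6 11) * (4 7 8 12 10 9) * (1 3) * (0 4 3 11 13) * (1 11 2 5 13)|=12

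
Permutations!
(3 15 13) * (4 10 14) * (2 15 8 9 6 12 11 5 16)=(2 15 13 3 8 9 6 12 11 5 16)(4 10 14)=[0, 1, 15, 8, 10, 16, 12, 7, 9, 6, 14, 5, 11, 3, 4, 13, 2]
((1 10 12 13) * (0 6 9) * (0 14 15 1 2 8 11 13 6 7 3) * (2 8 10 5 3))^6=((0 7 2 10 12 6 9 14 15 1 5 3)(8 11 13))^6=(0 9)(1 10)(2 15)(3 6)(5 12)(7 14)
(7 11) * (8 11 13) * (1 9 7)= (1 9 7 13 8 11)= [0, 9, 2, 3, 4, 5, 6, 13, 11, 7, 10, 1, 12, 8]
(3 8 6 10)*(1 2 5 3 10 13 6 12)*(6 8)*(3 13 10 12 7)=(1 2 5 13 8 7 3 6 10 12)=[0, 2, 5, 6, 4, 13, 10, 3, 7, 9, 12, 11, 1, 8]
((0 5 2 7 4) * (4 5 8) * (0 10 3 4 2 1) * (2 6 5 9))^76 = (0 8 6 5 1)(2 7 9)(3 4 10)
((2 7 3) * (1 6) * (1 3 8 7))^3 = (1 2 3 6)(7 8)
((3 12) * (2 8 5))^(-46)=((2 8 5)(3 12))^(-46)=(12)(2 5 8)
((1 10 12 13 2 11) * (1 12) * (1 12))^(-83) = (1 10 12 13 2 11)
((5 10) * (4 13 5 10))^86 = (4 5 13)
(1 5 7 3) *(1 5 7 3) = [0, 7, 2, 5, 4, 3, 6, 1] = (1 7)(3 5)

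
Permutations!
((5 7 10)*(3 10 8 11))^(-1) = (3 11 8 7 5 10)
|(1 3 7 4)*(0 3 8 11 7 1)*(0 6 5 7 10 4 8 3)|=14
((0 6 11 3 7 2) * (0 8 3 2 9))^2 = (0 11 8 7)(2 3 9 6)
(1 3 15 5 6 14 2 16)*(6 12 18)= (1 3 15 5 12 18 6 14 2 16)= [0, 3, 16, 15, 4, 12, 14, 7, 8, 9, 10, 11, 18, 13, 2, 5, 1, 17, 6]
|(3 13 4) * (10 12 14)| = 3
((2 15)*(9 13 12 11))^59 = ((2 15)(9 13 12 11))^59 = (2 15)(9 11 12 13)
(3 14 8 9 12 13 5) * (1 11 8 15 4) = (1 11 8 9 12 13 5 3 14 15 4) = [0, 11, 2, 14, 1, 3, 6, 7, 9, 12, 10, 8, 13, 5, 15, 4]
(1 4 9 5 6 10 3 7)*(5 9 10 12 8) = (1 4 10 3 7)(5 6 12 8) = [0, 4, 2, 7, 10, 6, 12, 1, 5, 9, 3, 11, 8]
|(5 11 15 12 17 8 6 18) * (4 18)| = |(4 18 5 11 15 12 17 8 6)| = 9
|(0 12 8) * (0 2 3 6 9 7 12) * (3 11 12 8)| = 8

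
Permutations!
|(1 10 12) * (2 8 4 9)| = |(1 10 12)(2 8 4 9)| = 12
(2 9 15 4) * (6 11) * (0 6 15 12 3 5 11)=(0 6)(2 9 12 3 5 11 15 4)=[6, 1, 9, 5, 2, 11, 0, 7, 8, 12, 10, 15, 3, 13, 14, 4]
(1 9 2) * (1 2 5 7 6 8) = (1 9 5 7 6 8) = [0, 9, 2, 3, 4, 7, 8, 6, 1, 5]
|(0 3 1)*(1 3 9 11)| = |(0 9 11 1)| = 4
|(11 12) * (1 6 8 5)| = 4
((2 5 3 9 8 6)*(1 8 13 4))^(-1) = ((1 8 6 2 5 3 9 13 4))^(-1) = (1 4 13 9 3 5 2 6 8)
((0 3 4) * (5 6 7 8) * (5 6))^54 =(8) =((0 3 4)(6 7 8))^54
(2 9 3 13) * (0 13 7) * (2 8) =(0 13 8 2 9 3 7) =[13, 1, 9, 7, 4, 5, 6, 0, 2, 3, 10, 11, 12, 8]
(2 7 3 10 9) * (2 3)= (2 7)(3 10 9)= [0, 1, 7, 10, 4, 5, 6, 2, 8, 3, 9]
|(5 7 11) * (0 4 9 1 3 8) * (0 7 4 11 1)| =20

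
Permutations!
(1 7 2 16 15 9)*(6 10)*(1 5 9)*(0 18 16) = (0 18 16 15 1 7 2)(5 9)(6 10) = [18, 7, 0, 3, 4, 9, 10, 2, 8, 5, 6, 11, 12, 13, 14, 1, 15, 17, 16]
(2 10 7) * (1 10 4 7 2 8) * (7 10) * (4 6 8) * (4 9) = [0, 7, 6, 3, 10, 5, 8, 9, 1, 4, 2] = (1 7 9 4 10 2 6 8)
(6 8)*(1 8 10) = (1 8 6 10) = [0, 8, 2, 3, 4, 5, 10, 7, 6, 9, 1]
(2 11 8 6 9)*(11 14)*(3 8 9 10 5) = (2 14 11 9)(3 8 6 10 5) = [0, 1, 14, 8, 4, 3, 10, 7, 6, 2, 5, 9, 12, 13, 11]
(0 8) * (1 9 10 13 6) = (0 8)(1 9 10 13 6) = [8, 9, 2, 3, 4, 5, 1, 7, 0, 10, 13, 11, 12, 6]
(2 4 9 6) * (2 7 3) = (2 4 9 6 7 3) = [0, 1, 4, 2, 9, 5, 7, 3, 8, 6]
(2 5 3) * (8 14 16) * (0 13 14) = [13, 1, 5, 2, 4, 3, 6, 7, 0, 9, 10, 11, 12, 14, 16, 15, 8] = (0 13 14 16 8)(2 5 3)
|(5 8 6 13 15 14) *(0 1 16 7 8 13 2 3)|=8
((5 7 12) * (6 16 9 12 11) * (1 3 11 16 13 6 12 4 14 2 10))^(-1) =(1 10 2 14 4 9 16 7 5 12 11 3)(6 13) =((1 3 11 12 5 7 16 9 4 14 2 10)(6 13))^(-1)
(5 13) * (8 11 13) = (5 8 11 13) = [0, 1, 2, 3, 4, 8, 6, 7, 11, 9, 10, 13, 12, 5]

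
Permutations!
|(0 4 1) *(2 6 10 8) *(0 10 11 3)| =9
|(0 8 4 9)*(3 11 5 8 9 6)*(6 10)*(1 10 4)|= |(0 9)(1 10 6 3 11 5 8)|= 14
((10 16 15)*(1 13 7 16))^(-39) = ((1 13 7 16 15 10))^(-39) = (1 16)(7 10)(13 15)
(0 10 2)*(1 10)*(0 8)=(0 1 10 2 8)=[1, 10, 8, 3, 4, 5, 6, 7, 0, 9, 2]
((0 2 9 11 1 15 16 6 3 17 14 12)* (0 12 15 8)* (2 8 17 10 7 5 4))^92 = (1 7 14 4 16 9 3)(2 6 11 10 17 5 15)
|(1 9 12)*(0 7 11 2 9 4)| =|(0 7 11 2 9 12 1 4)| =8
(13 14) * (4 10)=(4 10)(13 14)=[0, 1, 2, 3, 10, 5, 6, 7, 8, 9, 4, 11, 12, 14, 13]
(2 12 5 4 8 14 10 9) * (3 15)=[0, 1, 12, 15, 8, 4, 6, 7, 14, 2, 9, 11, 5, 13, 10, 3]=(2 12 5 4 8 14 10 9)(3 15)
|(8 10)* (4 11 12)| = |(4 11 12)(8 10)| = 6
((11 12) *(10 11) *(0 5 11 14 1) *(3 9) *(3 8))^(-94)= ((0 5 11 12 10 14 1)(3 9 8))^(-94)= (0 10 5 14 11 1 12)(3 8 9)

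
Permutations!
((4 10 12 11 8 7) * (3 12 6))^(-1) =((3 12 11 8 7 4 10 6))^(-1) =(3 6 10 4 7 8 11 12)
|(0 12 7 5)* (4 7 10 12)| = |(0 4 7 5)(10 12)| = 4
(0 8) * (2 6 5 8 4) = [4, 1, 6, 3, 2, 8, 5, 7, 0] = (0 4 2 6 5 8)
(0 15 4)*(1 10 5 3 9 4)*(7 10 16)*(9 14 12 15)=(0 9 4)(1 16 7 10 5 3 14 12 15)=[9, 16, 2, 14, 0, 3, 6, 10, 8, 4, 5, 11, 15, 13, 12, 1, 7]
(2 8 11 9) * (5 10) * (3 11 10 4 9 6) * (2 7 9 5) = (2 8 10)(3 11 6)(4 5)(7 9) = [0, 1, 8, 11, 5, 4, 3, 9, 10, 7, 2, 6]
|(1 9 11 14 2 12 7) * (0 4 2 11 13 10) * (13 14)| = |(0 4 2 12 7 1 9 14 11 13 10)| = 11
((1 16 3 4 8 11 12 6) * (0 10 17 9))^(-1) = (0 9 17 10)(1 6 12 11 8 4 3 16)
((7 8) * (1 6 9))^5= ((1 6 9)(7 8))^5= (1 9 6)(7 8)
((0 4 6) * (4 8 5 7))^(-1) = ((0 8 5 7 4 6))^(-1) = (0 6 4 7 5 8)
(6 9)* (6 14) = (6 9 14) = [0, 1, 2, 3, 4, 5, 9, 7, 8, 14, 10, 11, 12, 13, 6]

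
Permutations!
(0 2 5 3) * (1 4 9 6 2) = (0 1 4 9 6 2 5 3) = [1, 4, 5, 0, 9, 3, 2, 7, 8, 6]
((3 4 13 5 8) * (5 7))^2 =(3 13 5)(4 7 8)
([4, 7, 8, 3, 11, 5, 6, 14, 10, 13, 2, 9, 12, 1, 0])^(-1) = (0 14 7 1 13 9 11 4)(2 10 8)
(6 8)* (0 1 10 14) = (0 1 10 14)(6 8) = [1, 10, 2, 3, 4, 5, 8, 7, 6, 9, 14, 11, 12, 13, 0]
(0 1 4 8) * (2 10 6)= (0 1 4 8)(2 10 6)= [1, 4, 10, 3, 8, 5, 2, 7, 0, 9, 6]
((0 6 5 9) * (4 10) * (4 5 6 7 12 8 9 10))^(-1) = (0 9 8 12 7)(5 10)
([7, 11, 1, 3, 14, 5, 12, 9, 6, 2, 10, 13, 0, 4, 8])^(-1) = [12, 2, 9, 3, 13, 5, 8, 0, 14, 7, 10, 1, 6, 11, 4]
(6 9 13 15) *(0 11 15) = (0 11 15 6 9 13) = [11, 1, 2, 3, 4, 5, 9, 7, 8, 13, 10, 15, 12, 0, 14, 6]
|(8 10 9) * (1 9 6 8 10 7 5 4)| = 8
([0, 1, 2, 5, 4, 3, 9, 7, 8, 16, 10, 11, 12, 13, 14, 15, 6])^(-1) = [0, 1, 2, 5, 4, 3, 16, 7, 8, 6, 10, 11, 12, 13, 14, 15, 9]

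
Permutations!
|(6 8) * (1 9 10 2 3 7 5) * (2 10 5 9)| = 6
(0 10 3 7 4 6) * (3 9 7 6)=(0 10 9 7 4 3 6)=[10, 1, 2, 6, 3, 5, 0, 4, 8, 7, 9]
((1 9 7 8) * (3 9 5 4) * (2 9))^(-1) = (1 8 7 9 2 3 4 5)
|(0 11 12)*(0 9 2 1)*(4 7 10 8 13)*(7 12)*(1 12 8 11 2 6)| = 6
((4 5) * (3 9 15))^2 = (3 15 9)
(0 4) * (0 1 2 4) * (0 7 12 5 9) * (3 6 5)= [7, 2, 4, 6, 1, 9, 5, 12, 8, 0, 10, 11, 3]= (0 7 12 3 6 5 9)(1 2 4)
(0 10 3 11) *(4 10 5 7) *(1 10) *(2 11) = [5, 10, 11, 2, 1, 7, 6, 4, 8, 9, 3, 0] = (0 5 7 4 1 10 3 2 11)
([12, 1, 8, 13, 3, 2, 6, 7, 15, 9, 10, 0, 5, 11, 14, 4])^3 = [2, 1, 4, 0, 11, 15, 6, 7, 3, 9, 10, 5, 8, 12, 14, 13]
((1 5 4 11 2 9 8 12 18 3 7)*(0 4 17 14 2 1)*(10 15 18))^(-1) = (0 7 3 18 15 10 12 8 9 2 14 17 5 1 11 4)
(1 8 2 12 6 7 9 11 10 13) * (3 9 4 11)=(1 8 2 12 6 7 4 11 10 13)(3 9)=[0, 8, 12, 9, 11, 5, 7, 4, 2, 3, 13, 10, 6, 1]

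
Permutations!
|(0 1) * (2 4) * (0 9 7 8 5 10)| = 14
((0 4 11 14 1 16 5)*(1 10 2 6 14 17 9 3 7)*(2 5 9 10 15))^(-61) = ((0 4 11 17 10 5)(1 16 9 3 7)(2 6 14 15))^(-61) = (0 5 10 17 11 4)(1 7 3 9 16)(2 15 14 6)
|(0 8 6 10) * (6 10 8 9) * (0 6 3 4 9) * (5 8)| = 12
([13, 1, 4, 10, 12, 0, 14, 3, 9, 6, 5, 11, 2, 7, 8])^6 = (6 8)(9 14)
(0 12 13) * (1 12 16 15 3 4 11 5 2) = [16, 12, 1, 4, 11, 2, 6, 7, 8, 9, 10, 5, 13, 0, 14, 3, 15] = (0 16 15 3 4 11 5 2 1 12 13)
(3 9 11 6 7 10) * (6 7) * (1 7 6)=[0, 7, 2, 9, 4, 5, 1, 10, 8, 11, 3, 6]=(1 7 10 3 9 11 6)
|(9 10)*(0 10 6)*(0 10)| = |(6 10 9)| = 3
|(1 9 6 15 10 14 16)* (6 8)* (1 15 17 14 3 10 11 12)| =|(1 9 8 6 17 14 16 15 11 12)(3 10)| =10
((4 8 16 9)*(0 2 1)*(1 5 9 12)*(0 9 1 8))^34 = ((0 2 5 1 9 4)(8 16 12))^34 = (0 9 5)(1 2 4)(8 16 12)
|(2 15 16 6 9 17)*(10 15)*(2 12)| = |(2 10 15 16 6 9 17 12)| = 8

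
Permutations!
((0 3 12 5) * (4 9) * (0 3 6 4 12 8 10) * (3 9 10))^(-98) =(0 4)(5 9 12)(6 10)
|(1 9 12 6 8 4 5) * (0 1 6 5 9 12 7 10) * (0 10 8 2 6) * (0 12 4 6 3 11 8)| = 10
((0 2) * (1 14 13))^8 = (1 13 14)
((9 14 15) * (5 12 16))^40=(5 12 16)(9 14 15)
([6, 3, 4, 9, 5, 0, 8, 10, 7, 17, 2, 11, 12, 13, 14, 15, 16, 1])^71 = [5, 17, 10, 1, 2, 4, 0, 8, 6, 3, 7, 11, 12, 13, 14, 15, 16, 9]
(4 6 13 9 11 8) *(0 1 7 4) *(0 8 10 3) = [1, 7, 2, 0, 6, 5, 13, 4, 8, 11, 3, 10, 12, 9] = (0 1 7 4 6 13 9 11 10 3)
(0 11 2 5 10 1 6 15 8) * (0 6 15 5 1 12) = [11, 15, 1, 3, 4, 10, 5, 7, 6, 9, 12, 2, 0, 13, 14, 8] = (0 11 2 1 15 8 6 5 10 12)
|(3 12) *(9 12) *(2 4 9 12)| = |(2 4 9)(3 12)| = 6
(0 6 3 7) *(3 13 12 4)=[6, 1, 2, 7, 3, 5, 13, 0, 8, 9, 10, 11, 4, 12]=(0 6 13 12 4 3 7)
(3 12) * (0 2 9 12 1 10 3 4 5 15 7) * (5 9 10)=(0 2 10 3 1 5 15 7)(4 9 12)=[2, 5, 10, 1, 9, 15, 6, 0, 8, 12, 3, 11, 4, 13, 14, 7]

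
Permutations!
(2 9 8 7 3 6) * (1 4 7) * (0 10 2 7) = (0 10 2 9 8 1 4)(3 6 7) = [10, 4, 9, 6, 0, 5, 7, 3, 1, 8, 2]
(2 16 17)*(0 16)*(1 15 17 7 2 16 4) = (0 4 1 15 17 16 7 2) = [4, 15, 0, 3, 1, 5, 6, 2, 8, 9, 10, 11, 12, 13, 14, 17, 7, 16]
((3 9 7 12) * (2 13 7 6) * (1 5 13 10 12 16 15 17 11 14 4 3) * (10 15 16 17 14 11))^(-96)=((1 5 13 7 17 10 12)(2 15 14 4 3 9 6))^(-96)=(1 13 17 12 5 7 10)(2 14 3 6 15 4 9)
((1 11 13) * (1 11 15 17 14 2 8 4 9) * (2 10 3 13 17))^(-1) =(1 9 4 8 2 15)(3 10 14 17 11 13) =((1 15 2 8 4 9)(3 13 11 17 14 10))^(-1)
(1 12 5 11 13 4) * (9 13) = (1 12 5 11 9 13 4) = [0, 12, 2, 3, 1, 11, 6, 7, 8, 13, 10, 9, 5, 4]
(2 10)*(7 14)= (2 10)(7 14)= [0, 1, 10, 3, 4, 5, 6, 14, 8, 9, 2, 11, 12, 13, 7]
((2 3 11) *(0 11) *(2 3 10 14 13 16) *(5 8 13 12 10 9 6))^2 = ((0 11 3)(2 9 6 5 8 13 16)(10 14 12))^2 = (0 3 11)(2 6 8 16 9 5 13)(10 12 14)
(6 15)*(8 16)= (6 15)(8 16)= [0, 1, 2, 3, 4, 5, 15, 7, 16, 9, 10, 11, 12, 13, 14, 6, 8]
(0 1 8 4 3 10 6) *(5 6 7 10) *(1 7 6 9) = (0 7 10 6)(1 8 4 3 5 9) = [7, 8, 2, 5, 3, 9, 0, 10, 4, 1, 6]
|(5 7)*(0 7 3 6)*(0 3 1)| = |(0 7 5 1)(3 6)| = 4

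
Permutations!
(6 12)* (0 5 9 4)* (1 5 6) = (0 6 12 1 5 9 4) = [6, 5, 2, 3, 0, 9, 12, 7, 8, 4, 10, 11, 1]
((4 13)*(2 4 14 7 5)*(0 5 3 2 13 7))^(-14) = (0 13)(2 7)(3 4)(5 14)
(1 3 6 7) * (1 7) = [0, 3, 2, 6, 4, 5, 1, 7] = (7)(1 3 6)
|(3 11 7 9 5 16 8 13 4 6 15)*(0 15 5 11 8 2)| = 30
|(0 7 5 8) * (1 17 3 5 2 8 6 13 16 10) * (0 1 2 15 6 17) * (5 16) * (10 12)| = |(0 7 15 6 13 5 17 3 16 12 10 2 8 1)| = 14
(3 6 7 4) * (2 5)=(2 5)(3 6 7 4)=[0, 1, 5, 6, 3, 2, 7, 4]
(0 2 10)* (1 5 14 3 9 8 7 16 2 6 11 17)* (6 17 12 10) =(0 17 1 5 14 3 9 8 7 16 2 6 11 12 10) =[17, 5, 6, 9, 4, 14, 11, 16, 7, 8, 0, 12, 10, 13, 3, 15, 2, 1]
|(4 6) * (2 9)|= 2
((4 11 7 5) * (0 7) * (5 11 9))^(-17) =(0 7 11)(4 9 5) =((0 7 11)(4 9 5))^(-17)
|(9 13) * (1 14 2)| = |(1 14 2)(9 13)| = 6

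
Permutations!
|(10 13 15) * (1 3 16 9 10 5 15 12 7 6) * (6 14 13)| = 12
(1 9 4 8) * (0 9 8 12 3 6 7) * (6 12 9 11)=[11, 8, 2, 12, 9, 5, 7, 0, 1, 4, 10, 6, 3]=(0 11 6 7)(1 8)(3 12)(4 9)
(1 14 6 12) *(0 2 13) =(0 2 13)(1 14 6 12) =[2, 14, 13, 3, 4, 5, 12, 7, 8, 9, 10, 11, 1, 0, 6]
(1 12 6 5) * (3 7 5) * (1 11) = (1 12 6 3 7 5 11) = [0, 12, 2, 7, 4, 11, 3, 5, 8, 9, 10, 1, 6]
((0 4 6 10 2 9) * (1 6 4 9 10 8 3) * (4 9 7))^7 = (0 9 4 7)(1 3 8 6)(2 10)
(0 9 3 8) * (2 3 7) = (0 9 7 2 3 8) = [9, 1, 3, 8, 4, 5, 6, 2, 0, 7]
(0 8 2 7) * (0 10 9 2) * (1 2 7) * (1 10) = (0 8)(1 2 10 9 7) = [8, 2, 10, 3, 4, 5, 6, 1, 0, 7, 9]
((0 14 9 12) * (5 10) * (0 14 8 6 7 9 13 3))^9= (14)(5 10)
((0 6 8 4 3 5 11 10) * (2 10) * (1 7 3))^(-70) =(0 5 4 10 3 8 2 7 6 11 1)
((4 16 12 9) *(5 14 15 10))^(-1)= (4 9 12 16)(5 10 15 14)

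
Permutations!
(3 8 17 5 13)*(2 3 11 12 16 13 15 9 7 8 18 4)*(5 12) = (2 3 18 4)(5 15 9 7 8 17 12 16 13 11) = [0, 1, 3, 18, 2, 15, 6, 8, 17, 7, 10, 5, 16, 11, 14, 9, 13, 12, 4]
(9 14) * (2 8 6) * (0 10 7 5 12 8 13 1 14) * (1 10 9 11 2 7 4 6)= (0 9)(1 14 11 2 13 10 4 6 7 5 12 8)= [9, 14, 13, 3, 6, 12, 7, 5, 1, 0, 4, 2, 8, 10, 11]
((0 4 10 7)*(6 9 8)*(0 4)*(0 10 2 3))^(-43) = ((0 10 7 4 2 3)(6 9 8))^(-43) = (0 3 2 4 7 10)(6 8 9)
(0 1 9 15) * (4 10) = (0 1 9 15)(4 10) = [1, 9, 2, 3, 10, 5, 6, 7, 8, 15, 4, 11, 12, 13, 14, 0]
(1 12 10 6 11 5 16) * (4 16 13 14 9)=(1 12 10 6 11 5 13 14 9 4 16)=[0, 12, 2, 3, 16, 13, 11, 7, 8, 4, 6, 5, 10, 14, 9, 15, 1]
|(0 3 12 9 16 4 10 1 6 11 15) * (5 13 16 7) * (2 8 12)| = |(0 3 2 8 12 9 7 5 13 16 4 10 1 6 11 15)| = 16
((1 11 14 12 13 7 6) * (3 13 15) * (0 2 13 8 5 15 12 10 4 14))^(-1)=(0 11 1 6 7 13 2)(3 15 5 8)(4 10 14)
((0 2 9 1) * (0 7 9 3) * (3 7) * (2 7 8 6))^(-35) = ((0 7 9 1 3)(2 8 6))^(-35) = (9)(2 8 6)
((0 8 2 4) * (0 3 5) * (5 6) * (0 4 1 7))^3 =((0 8 2 1 7)(3 6 5 4))^3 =(0 1 8 7 2)(3 4 5 6)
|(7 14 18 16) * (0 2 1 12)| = 4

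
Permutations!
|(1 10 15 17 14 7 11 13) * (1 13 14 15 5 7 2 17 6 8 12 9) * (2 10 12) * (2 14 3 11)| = |(1 12 9)(2 17 15 6 8 14 10 5 7)(3 11)| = 18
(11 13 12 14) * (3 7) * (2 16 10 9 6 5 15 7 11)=(2 16 10 9 6 5 15 7 3 11 13 12 14)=[0, 1, 16, 11, 4, 15, 5, 3, 8, 6, 9, 13, 14, 12, 2, 7, 10]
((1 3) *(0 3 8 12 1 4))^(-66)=(12)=((0 3 4)(1 8 12))^(-66)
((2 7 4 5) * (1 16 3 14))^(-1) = ((1 16 3 14)(2 7 4 5))^(-1) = (1 14 3 16)(2 5 4 7)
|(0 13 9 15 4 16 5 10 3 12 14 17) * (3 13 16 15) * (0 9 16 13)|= 10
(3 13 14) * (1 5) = [0, 5, 2, 13, 4, 1, 6, 7, 8, 9, 10, 11, 12, 14, 3] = (1 5)(3 13 14)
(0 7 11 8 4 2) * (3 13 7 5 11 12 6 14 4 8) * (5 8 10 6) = (0 8 10 6 14 4 2)(3 13 7 12 5 11) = [8, 1, 0, 13, 2, 11, 14, 12, 10, 9, 6, 3, 5, 7, 4]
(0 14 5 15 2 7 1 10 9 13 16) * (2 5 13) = [14, 10, 7, 3, 4, 15, 6, 1, 8, 2, 9, 11, 12, 16, 13, 5, 0] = (0 14 13 16)(1 10 9 2 7)(5 15)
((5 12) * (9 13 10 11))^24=(13)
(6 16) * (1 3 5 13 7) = (1 3 5 13 7)(6 16) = [0, 3, 2, 5, 4, 13, 16, 1, 8, 9, 10, 11, 12, 7, 14, 15, 6]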